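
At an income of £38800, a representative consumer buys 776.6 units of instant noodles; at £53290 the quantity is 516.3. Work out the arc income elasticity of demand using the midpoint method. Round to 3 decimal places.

ΔQ = 516.3 − 776.6 = -260.3; midpoint Q̄ = (776.6 + 516.3)/2 = 646.45.
ΔI = 53290 − 38800 = 14490; midpoint Ī = (38800 + 53290)/2 = 46045.
η = (ΔQ/Q̄) ÷ (ΔI/Ī) = (-260.3/646.45) ÷ (14490/46045) = -1.280.

-1.280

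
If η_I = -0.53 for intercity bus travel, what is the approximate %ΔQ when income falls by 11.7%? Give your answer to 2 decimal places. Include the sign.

%ΔQ ≈ η × %ΔI = -0.53 × (-11.7%) = 6.20%.

6.20%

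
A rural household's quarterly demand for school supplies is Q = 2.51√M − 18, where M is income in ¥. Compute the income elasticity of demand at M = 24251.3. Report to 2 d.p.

0.52

At M = 24251.3: Q = 372.878.
dQ/dM = 2.51/(2√M) = 0.00805891 at this income.
η = (dQ/dM)·(M/Q) = 0.00805891 × (24251.3/372.878) = 0.52.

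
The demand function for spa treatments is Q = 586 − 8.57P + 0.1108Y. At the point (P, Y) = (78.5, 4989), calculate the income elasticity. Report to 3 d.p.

1.186

At P = 78.5, Y = 4989: Q = 466.036.
Holding P constant, ∂Q/∂Y = 0.1108.
η_Y = (∂Q/∂Y)·(Y/Q) = 0.1108 × (4989/466.036) = 1.186.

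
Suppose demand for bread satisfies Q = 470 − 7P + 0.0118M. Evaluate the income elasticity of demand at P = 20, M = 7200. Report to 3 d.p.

0.205

At P = 20, M = 7200: Q = 414.960.
Holding P constant, ∂Q/∂M = 0.0118.
η_M = (∂Q/∂M)·(M/Q) = 0.0118 × (7200/414.960) = 0.205.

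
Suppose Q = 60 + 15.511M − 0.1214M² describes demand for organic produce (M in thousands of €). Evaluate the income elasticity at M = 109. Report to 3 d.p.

-3.872

At M = 109: Q = 308.3456.
dQ/dM = 15.511 − 0.2428M = -10.95420.
η = (dQ/dM)·(M/Q) = -10.95420 × (109/308.3456) = -3.872.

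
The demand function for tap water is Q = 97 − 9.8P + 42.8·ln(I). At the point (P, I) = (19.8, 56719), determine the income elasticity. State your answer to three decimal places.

At P = 19.8, I = 56719: Q = 371.443.
Holding P constant, ∂Q/∂I = 42.8/I = 0.000754597.
η_I = (∂Q/∂I)·(I/Q) = 0.000754597 × (56719/371.443) = 0.115.

0.115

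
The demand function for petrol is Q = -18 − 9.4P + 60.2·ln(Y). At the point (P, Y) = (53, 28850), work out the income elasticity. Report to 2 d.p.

At P = 53, Y = 28850: Q = 102.046.
Holding P constant, ∂Q/∂Y = 60.2/Y = 0.00208666.
η_Y = (∂Q/∂Y)·(Y/Q) = 0.00208666 × (28850/102.046) = 0.59.

0.59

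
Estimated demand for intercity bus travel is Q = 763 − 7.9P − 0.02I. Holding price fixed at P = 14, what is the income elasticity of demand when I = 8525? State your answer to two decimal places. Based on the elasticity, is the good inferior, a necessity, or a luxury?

-0.35 (inferior good)

At P = 14, I = 8525: Q = 481.900.
Holding P constant, ∂Q/∂I = −0.02.
η_I = (∂Q/∂I)·(I/Q) = -0.02 × (8525/481.900) = -0.35.
Since η < 0, this is an inferior good.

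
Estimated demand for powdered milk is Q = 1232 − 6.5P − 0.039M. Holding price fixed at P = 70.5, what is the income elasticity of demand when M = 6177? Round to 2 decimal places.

At P = 70.5, M = 6177: Q = 532.847.
Holding P constant, ∂Q/∂M = −0.039.
η_M = (∂Q/∂M)·(M/Q) = -0.039 × (6177/532.847) = -0.45.

-0.45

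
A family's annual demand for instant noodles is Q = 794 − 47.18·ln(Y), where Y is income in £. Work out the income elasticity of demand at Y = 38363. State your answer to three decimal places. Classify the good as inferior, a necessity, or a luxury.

-0.159 (inferior good)

At Y = 38363: Q = 296.022.
dQ/dY = -47.18/Y = -0.00122983 at this income.
η = (dQ/dY)·(Y/Q) = -0.00122983 × (38363/296.022) = -0.159.
Since η < 0, the good is an inferior good.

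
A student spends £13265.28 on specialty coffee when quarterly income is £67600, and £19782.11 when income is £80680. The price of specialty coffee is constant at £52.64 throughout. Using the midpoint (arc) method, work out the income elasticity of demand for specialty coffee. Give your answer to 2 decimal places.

2.24

With a constant price, Q₁ = 13265.28/52.64 = 252.000 and Q₂ = 19782.11/52.64 = 375.800 (equivalently, work directly with expenditure since P cancels).
Midpoint %ΔQ = (19782.11 − 13265.28)/16523.70 = 0.39439; midpoint %ΔI = (80680 − 67600)/74140 = 0.17642.
η = 0.39439 / 0.17642 = 2.24.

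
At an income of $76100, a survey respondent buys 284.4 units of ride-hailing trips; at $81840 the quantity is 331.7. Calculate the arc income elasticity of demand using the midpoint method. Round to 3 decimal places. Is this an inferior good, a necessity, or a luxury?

2.112 (luxury)

ΔQ = 331.7 − 284.4 = 47.3; midpoint Q̄ = (284.4 + 331.7)/2 = 308.05.
ΔI = 81840 − 76100 = 5740; midpoint Ī = (76100 + 81840)/2 = 78970.
η = (ΔQ/Q̄) ÷ (ΔI/Ī) = (47.3/308.05) ÷ (5740/78970) = 2.112.
η > 1 ⇒ luxury.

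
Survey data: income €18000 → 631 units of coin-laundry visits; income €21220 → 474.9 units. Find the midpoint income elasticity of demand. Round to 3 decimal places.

-1.719

ΔQ = 474.9 − 631 = -156.1; midpoint Q̄ = (631 + 474.9)/2 = 552.95.
ΔI = 21220 − 18000 = 3220; midpoint Ī = (18000 + 21220)/2 = 19610.
η = (ΔQ/Q̄) ÷ (ΔI/Ī) = (-156.1/552.95) ÷ (3220/19610) = -1.719.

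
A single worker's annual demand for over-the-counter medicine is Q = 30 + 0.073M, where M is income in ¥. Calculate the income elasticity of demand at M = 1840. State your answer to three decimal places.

0.817

At M = 1840: Q = 164.320.
dQ/dM = 0.073.
η = (dQ/dM)·(M/Q) = 0.073 × (1840/164.320) = 0.817.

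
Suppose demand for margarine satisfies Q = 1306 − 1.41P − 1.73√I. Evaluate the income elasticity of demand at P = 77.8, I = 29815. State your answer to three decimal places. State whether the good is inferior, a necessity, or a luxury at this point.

At P = 77.8, I = 29815: Q = 897.583.
Holding P constant, ∂Q/∂I = -1.73/(2√I) = -0.00500955.
η_I = (∂Q/∂I)·(I/Q) = -0.00500955 × (29815/897.583) = -0.166.
Since η < 0, this is an inferior good.

-0.166 (inferior good)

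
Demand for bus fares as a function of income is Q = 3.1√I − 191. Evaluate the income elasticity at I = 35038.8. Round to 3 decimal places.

0.745

At I = 35038.8: Q = 389.278.
dQ/dI = 3.1/(2√I) = 0.00828051 at this income.
η = (dQ/dI)·(I/Q) = 0.00828051 × (35038.8/389.278) = 0.745.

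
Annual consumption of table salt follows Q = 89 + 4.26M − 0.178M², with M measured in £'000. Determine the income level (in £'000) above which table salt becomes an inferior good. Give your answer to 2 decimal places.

11.97

dQ/dM = 4.26 − 0.356M.
The good is inferior where dQ/dM < 0. Setting dQ/dM = 0 gives M = 4.26 / 0.356 = 11.97.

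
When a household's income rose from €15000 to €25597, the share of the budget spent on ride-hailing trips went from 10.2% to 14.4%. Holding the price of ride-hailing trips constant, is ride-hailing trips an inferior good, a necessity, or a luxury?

The budget share rises as income rises, so η > 1.

luxury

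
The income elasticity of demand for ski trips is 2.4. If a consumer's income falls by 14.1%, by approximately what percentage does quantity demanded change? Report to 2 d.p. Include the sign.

-33.84%

%ΔQ ≈ η × %ΔI = 2.4 × (-14.1%) = -33.84%.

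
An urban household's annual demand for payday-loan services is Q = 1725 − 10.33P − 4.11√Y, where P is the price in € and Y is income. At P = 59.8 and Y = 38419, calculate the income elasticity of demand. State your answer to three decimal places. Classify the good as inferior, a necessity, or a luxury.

At P = 59.8, Y = 38419: Q = 301.675.
Holding P constant, ∂Q/∂Y = -4.11/(2√Y) = -0.0104843.
η_Y = (∂Q/∂Y)·(Y/Q) = -0.0104843 × (38419/301.675) = -1.335.
Since η < 0, this is an inferior good.

-1.335 (inferior good)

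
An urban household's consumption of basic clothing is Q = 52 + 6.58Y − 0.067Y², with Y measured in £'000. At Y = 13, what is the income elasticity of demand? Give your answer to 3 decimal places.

At Y = 13: Q = 126.2170.
dQ/dY = 6.58 − 0.134Y = 4.83800.
η = (dQ/dY)·(Y/Q) = 4.83800 × (13/126.2170) = 0.498.

0.498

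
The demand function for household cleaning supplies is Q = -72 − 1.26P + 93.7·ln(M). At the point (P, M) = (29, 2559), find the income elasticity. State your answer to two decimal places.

At P = 29, M = 2559: Q = 626.759.
Holding P constant, ∂Q/∂M = 93.7/M = 0.0366159.
η_M = (∂Q/∂M)·(M/Q) = 0.0366159 × (2559/626.759) = 0.15.

0.15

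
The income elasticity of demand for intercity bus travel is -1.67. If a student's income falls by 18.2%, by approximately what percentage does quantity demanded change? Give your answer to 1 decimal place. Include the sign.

30.4%

%ΔQ ≈ η × %ΔI = -1.67 × (-18.2%) = 30.4%.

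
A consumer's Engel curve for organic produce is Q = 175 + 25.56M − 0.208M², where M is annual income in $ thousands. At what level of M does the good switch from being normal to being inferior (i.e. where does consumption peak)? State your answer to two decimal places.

61.44

dQ/dM = 25.56 − 0.416M.
The good is inferior where dQ/dM < 0. Setting dQ/dM = 0 gives M = 25.56 / 0.416 = 61.44.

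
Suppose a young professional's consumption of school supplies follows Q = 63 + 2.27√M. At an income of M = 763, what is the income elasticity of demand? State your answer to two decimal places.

At M = 763: Q = 125.703.
dQ/dM = 2.27/(2√M) = 0.0410898 at this income.
η = (dQ/dM)·(M/Q) = 0.0410898 × (763/125.703) = 0.25.

0.25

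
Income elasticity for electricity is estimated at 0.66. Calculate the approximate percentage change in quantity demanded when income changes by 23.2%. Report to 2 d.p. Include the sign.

15.31%

%ΔQ ≈ η × %ΔI = 0.66 × 23.2% = 15.31%.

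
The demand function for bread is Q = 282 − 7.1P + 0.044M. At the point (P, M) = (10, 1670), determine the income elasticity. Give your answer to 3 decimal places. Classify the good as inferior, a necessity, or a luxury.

0.258 (necessity)

At P = 10, M = 1670: Q = 284.480.
Holding P constant, ∂Q/∂M = 0.044.
η_M = (∂Q/∂M)·(M/Q) = 0.044 × (1670/284.480) = 0.258.
Since 0 < η < 1, this is a necessity.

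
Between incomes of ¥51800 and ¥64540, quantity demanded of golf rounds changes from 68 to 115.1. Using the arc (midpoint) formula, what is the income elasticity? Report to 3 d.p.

ΔQ = 115.1 − 68 = 47.1; midpoint Q̄ = (68 + 115.1)/2 = 91.55.
ΔI = 64540 − 51800 = 12740; midpoint Ī = (51800 + 64540)/2 = 58170.
η = (ΔQ/Q̄) ÷ (ΔI/Ī) = (47.1/91.55) ÷ (12740/58170) = 2.349.

2.349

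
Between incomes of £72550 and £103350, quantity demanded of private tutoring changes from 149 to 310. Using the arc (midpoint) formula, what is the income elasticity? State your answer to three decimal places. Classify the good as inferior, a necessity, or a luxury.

2.003 (luxury)

ΔQ = 310 − 149 = 161; midpoint Q̄ = (149 + 310)/2 = 229.5.
ΔI = 103350 − 72550 = 30800; midpoint Ī = (72550 + 103350)/2 = 87950.
η = (ΔQ/Q̄) ÷ (ΔI/Ī) = (161/229.5) ÷ (30800/87950) = 2.003.
η > 1 ⇒ luxury.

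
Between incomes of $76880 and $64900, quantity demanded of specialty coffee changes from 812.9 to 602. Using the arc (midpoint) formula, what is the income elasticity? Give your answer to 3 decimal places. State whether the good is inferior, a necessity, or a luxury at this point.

1.764 (luxury)

ΔQ = 602 − 812.9 = -210.9; midpoint Q̄ = (812.9 + 602)/2 = 707.45.
ΔI = 64900 − 76880 = -11980; midpoint Ī = (76880 + 64900)/2 = 70890.
η = (ΔQ/Q̄) ÷ (ΔI/Ī) = (-210.9/707.45) ÷ (-11980/70890) = 1.764.
η > 1 ⇒ luxury.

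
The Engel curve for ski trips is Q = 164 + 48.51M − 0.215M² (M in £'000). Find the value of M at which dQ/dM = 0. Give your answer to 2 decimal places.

dQ/dM = 48.51 − 0.43M.
The good is inferior where dQ/dM < 0. Setting dQ/dM = 0 gives M = 48.51 / 0.43 = 112.81.

112.81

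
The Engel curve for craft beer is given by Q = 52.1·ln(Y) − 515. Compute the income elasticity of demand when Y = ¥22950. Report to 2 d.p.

6.40

At Y = 22950: Q = 8.140.
dQ/dY = 52.1/Y = 0.00227015 at this income.
η = (dQ/dY)·(Y/Q) = 0.00227015 × (22950/8.140) = 6.40.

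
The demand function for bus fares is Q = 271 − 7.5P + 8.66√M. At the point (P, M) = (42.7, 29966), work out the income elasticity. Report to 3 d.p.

At P = 42.7, M = 29966: Q = 1449.856.
Holding P constant, ∂Q/∂M = 8.66/(2√M) = 0.0250134.
η_M = (∂Q/∂M)·(M/Q) = 0.0250134 × (29966/1449.856) = 0.517.

0.517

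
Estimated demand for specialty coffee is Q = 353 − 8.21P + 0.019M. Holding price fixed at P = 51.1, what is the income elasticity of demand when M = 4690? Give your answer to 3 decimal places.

3.947

At P = 51.1, M = 4690: Q = 22.579.
Holding P constant, ∂Q/∂M = 0.019.
η_M = (∂Q/∂M)·(M/Q) = 0.019 × (4690/22.579) = 3.947.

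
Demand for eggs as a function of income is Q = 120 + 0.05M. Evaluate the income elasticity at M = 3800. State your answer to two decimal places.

0.61

At M = 3800: Q = 310.000.
dQ/dM = 0.05.
η = (dQ/dM)·(M/Q) = 0.05 × (3800/310.000) = 0.61.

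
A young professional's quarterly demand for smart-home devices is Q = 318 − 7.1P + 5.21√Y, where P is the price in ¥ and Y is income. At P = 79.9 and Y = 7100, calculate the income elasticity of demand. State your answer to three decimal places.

At P = 79.9, Y = 7100: Q = 189.712.
Holding P constant, ∂Q/∂Y = 5.21/(2√Y) = 0.0309157.
η_Y = (∂Q/∂Y)·(Y/Q) = 0.0309157 × (7100/189.712) = 1.157.

1.157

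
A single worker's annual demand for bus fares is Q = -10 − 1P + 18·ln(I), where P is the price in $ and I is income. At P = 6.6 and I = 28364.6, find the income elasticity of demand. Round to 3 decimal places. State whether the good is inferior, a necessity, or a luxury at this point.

At P = 6.6, I = 28364.6: Q = 167.952.
Holding P constant, ∂Q/∂I = 18/I = 0.000634594.
η_I = (∂Q/∂I)·(I/Q) = 0.000634594 × (28364.6/167.952) = 0.107.
Since 0 < η < 1, this is a necessity.

0.107 (necessity)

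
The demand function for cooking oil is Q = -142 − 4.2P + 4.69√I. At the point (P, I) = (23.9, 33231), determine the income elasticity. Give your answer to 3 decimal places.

0.698

At P = 23.9, I = 33231: Q = 612.578.
Holding P constant, ∂Q/∂I = 4.69/(2√I) = 0.0128639.
η_I = (∂Q/∂I)·(I/Q) = 0.0128639 × (33231/612.578) = 0.698.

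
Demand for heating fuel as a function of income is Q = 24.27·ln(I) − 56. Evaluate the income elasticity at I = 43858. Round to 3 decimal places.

At I = 43858: Q = 203.415.
dQ/dI = 24.27/I = 0.000553377 at this income.
η = (dQ/dI)·(I/Q) = 0.000553377 × (43858/203.415) = 0.119.

0.119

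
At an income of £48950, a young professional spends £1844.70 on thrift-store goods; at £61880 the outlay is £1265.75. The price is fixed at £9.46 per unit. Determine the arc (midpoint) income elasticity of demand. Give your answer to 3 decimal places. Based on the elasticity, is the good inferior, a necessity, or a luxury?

-1.595 (inferior good)

With a constant price, Q₁ = 1844.70/9.46 = 195.000 and Q₂ = 1265.75/9.46 = 133.800 (equivalently, work directly with expenditure since P cancels).
Midpoint %ΔQ = (1265.75 − 1844.70)/1555.23 = -0.37226; midpoint %ΔI = (61880 − 48950)/55415 = 0.23333.
η = -0.37226 / 0.23333 = -1.595.
η < 0 ⇒ inferior good.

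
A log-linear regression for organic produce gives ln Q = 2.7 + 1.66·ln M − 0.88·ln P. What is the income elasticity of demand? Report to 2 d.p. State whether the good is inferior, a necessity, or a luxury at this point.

In a log-linear demand, the coefficient on ln M is the income elasticity.
So η = 1.66.
η > 1 ⇒ luxury.

1.66 (luxury)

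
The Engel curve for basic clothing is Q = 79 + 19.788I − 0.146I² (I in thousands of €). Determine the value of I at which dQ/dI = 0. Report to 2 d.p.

67.77

dQ/dI = 19.788 − 0.292I.
The good is inferior where dQ/dI < 0. Setting dQ/dI = 0 gives I = 19.788 / 0.292 = 67.77.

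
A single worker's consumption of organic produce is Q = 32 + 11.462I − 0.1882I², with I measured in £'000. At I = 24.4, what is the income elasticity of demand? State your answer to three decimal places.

0.278

At I = 24.4: Q = 199.6260.
dQ/dI = 11.462 − 0.3764I = 2.27784.
η = (dQ/dI)·(I/Q) = 2.27784 × (24.4/199.6260) = 0.278.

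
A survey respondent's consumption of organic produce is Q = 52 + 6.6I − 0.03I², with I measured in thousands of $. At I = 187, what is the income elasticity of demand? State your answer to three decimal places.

At I = 187: Q = 237.1300.
dQ/dI = 6.6 − 0.06I = -4.62000.
η = (dQ/dI)·(I/Q) = -4.62000 × (187/237.1300) = -3.643.

-3.643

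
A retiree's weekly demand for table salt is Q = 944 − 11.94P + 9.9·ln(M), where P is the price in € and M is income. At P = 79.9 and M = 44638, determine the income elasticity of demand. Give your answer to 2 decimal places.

At P = 79.9, M = 44638: Q = 95.987.
Holding P constant, ∂Q/∂M = 9.9/M = 0.000221784.
η_M = (∂Q/∂M)·(M/Q) = 0.000221784 × (44638/95.987) = 0.10.

0.10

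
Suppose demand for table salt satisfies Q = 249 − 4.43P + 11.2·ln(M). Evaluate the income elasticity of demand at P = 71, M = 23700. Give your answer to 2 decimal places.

At P = 71, M = 23700: Q = 47.290.
Holding P constant, ∂Q/∂M = 11.2/M = 0.000472574.
η_M = (∂Q/∂M)·(M/Q) = 0.000472574 × (23700/47.290) = 0.24.

0.24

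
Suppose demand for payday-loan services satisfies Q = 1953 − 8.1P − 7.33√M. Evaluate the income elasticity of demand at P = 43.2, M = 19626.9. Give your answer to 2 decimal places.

-0.89

At P = 43.2, M = 19626.9: Q = 576.176.
Holding P constant, ∂Q/∂M = -7.33/(2√M) = -0.0261606.
η_M = (∂Q/∂M)·(M/Q) = -0.0261606 × (19626.9/576.176) = -0.89.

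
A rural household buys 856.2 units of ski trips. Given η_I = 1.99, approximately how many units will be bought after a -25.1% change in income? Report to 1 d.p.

428.5

%ΔQ ≈ η × %ΔI = 1.99 × (-25.1%) = -49.949%.
New Q ≈ 856.2 × (1 − 0.49949) = 428.5.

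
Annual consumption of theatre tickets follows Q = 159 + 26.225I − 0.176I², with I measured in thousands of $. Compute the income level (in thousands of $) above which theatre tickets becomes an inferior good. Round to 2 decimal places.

74.50

dQ/dI = 26.225 − 0.352I.
The good is inferior where dQ/dI < 0. Setting dQ/dI = 0 gives I = 26.225 / 0.352 = 74.50.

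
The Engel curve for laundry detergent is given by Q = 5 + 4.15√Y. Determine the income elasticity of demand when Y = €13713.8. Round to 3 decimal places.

0.495

At Y = 13713.8: Q = 490.990.
dQ/dY = 4.15/(2√Y) = 0.017719 at this income.
η = (dQ/dY)·(Y/Q) = 0.017719 × (13713.8/490.990) = 0.495.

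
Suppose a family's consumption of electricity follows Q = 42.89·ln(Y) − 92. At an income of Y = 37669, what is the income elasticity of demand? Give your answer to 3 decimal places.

At Y = 37669: Q = 359.914.
dQ/dY = 42.89/Y = 0.0011386 at this income.
η = (dQ/dY)·(Y/Q) = 0.0011386 × (37669/359.914) = 0.119.

0.119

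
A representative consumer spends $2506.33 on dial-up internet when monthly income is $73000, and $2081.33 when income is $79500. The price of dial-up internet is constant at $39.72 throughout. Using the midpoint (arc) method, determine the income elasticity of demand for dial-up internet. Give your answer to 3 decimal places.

With a constant price, Q₁ = 2506.33/39.72 = 63.100 and Q₂ = 2081.33/39.72 = 52.400 (equivalently, work directly with expenditure since P cancels).
Midpoint %ΔQ = (2081.33 − 2506.33)/2293.83 = -0.18528; midpoint %ΔI = (79500 − 73000)/76250 = 0.08525.
η = -0.18528 / 0.08525 = -2.173.

-2.173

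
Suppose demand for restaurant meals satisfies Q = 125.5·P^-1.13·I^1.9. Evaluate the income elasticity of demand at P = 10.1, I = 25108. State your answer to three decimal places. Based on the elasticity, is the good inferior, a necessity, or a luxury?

1.900 (luxury)

For a multiplicative demand Q = A·P^α·I^β, the income elasticity is β everywhere.
Here β = 1.9, so η = 1.900.
Since η > 1, this is a luxury.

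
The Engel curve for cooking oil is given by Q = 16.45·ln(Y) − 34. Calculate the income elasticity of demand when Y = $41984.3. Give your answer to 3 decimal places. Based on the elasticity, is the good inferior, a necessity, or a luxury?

At Y = 41984.3: Q = 141.111.
dQ/dY = 16.45/Y = 0.000391813 at this income.
η = (dQ/dY)·(Y/Q) = 0.000391813 × (41984.3/141.111) = 0.117.
Since 0 < η < 1, the good is a necessity.

0.117 (necessity)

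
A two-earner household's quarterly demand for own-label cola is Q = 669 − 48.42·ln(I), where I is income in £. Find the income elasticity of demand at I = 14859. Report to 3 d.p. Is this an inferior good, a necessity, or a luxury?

At I = 14859: Q = 203.860.
dQ/dI = -48.42/I = -0.00325863 at this income.
η = (dQ/dI)·(I/Q) = -0.00325863 × (14859/203.860) = -0.238.
Since η < 0, the good is an inferior good.

-0.238 (inferior good)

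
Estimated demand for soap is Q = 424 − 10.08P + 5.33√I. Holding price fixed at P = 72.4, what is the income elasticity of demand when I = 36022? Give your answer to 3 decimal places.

At P = 72.4, I = 36022: Q = 705.813.
Holding P constant, ∂Q/∂I = 5.33/(2√I) = 0.0140415.
η_I = (∂Q/∂I)·(I/Q) = 0.0140415 × (36022/705.813) = 0.717.

0.717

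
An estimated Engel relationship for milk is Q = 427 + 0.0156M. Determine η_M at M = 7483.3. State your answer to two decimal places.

At M = 7483.3: Q = 543.739.
dQ/dM = 0.0156.
η = (dQ/dM)·(M/Q) = 0.0156 × (7483.3/543.739) = 0.21.

0.21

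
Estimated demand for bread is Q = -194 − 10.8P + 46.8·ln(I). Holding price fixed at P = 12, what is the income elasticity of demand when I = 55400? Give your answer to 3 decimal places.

At P = 12, I = 55400: Q = 187.565.
Holding P constant, ∂Q/∂I = 46.8/I = 0.000844765.
η_I = (∂Q/∂I)·(I/Q) = 0.000844765 × (55400/187.565) = 0.250.

0.250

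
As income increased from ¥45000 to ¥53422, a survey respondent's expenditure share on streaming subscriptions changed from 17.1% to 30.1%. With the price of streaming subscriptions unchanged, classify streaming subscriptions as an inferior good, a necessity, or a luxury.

The budget share rises as income rises, so η > 1.

luxury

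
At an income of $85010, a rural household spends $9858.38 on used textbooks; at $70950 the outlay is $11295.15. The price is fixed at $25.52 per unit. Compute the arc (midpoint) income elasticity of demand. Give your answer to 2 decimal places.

-0.75

With a constant price, Q₁ = 9858.38/25.52 = 386.300 and Q₂ = 11295.15/25.52 = 442.600 (equivalently, work directly with expenditure since P cancels).
Midpoint %ΔQ = (11295.15 − 9858.38)/10576.77 = 0.13584; midpoint %ΔI = (70950 − 85010)/77980 = -0.18030.
η = 0.13584 / -0.18030 = -0.75.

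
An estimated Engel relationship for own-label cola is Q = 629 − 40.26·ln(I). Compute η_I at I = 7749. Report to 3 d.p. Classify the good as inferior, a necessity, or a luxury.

At I = 7749: Q = 268.459.
dQ/dI = -40.26/I = -0.00519551 at this income.
η = (dQ/dI)·(I/Q) = -0.00519551 × (7749/268.459) = -0.150.
Since η < 0, the good is an inferior good.

-0.150 (inferior good)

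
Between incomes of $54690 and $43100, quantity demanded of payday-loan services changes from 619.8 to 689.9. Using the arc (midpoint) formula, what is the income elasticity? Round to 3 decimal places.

ΔQ = 689.9 − 619.8 = 70.1; midpoint Q̄ = (619.8 + 689.9)/2 = 654.85.
ΔI = 43100 − 54690 = -11590; midpoint Ī = (54690 + 43100)/2 = 48895.
η = (ΔQ/Q̄) ÷ (ΔI/Ī) = (70.1/654.85) ÷ (-11590/48895) = -0.452.

-0.452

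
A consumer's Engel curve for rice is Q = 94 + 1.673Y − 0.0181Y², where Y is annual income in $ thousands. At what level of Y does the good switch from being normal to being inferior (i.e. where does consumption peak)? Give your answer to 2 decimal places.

dQ/dY = 1.673 − 0.0362Y.
The good is inferior where dQ/dY < 0. Setting dQ/dY = 0 gives Y = 1.673 / 0.0362 = 46.22.

46.22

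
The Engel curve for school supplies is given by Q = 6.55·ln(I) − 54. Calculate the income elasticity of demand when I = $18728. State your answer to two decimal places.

0.63

At I = 18728: Q = 10.437.
dQ/dI = 6.55/I = 0.000349744 at this income.
η = (dQ/dI)·(I/Q) = 0.000349744 × (18728/10.437) = 0.63.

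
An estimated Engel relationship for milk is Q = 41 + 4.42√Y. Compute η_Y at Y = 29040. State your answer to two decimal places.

0.47

At Y = 29040: Q = 794.218.
dQ/dY = 4.42/(2√Y) = 0.0129686 at this income.
η = (dQ/dY)·(Y/Q) = 0.0129686 × (29040/794.218) = 0.47.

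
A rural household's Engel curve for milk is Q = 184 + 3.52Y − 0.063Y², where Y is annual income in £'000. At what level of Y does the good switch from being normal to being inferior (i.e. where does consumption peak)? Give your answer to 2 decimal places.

27.94

dQ/dY = 3.52 − 0.126Y.
The good is inferior where dQ/dY < 0. Setting dQ/dY = 0 gives Y = 3.52 / 0.126 = 27.94.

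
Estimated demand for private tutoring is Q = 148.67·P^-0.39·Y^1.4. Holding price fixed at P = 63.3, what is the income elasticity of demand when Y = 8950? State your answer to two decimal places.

For a multiplicative demand Q = A·P^α·Y^β, the income elasticity is β everywhere.
Here β = 1.4, so η = 1.40.

1.40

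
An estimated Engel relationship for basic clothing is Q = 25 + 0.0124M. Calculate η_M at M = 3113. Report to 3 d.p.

At M = 3113: Q = 63.601.
dQ/dM = 0.0124.
η = (dQ/dM)·(M/Q) = 0.0124 × (3113/63.601) = 0.607.

0.607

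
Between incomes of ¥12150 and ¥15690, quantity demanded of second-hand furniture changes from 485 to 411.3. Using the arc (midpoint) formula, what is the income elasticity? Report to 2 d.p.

-0.65

ΔQ = 411.3 − 485 = -73.7; midpoint Q̄ = (485 + 411.3)/2 = 448.15.
ΔI = 15690 − 12150 = 3540; midpoint Ī = (12150 + 15690)/2 = 13920.
η = (ΔQ/Q̄) ÷ (ΔI/Ī) = (-73.7/448.15) ÷ (3540/13920) = -0.65.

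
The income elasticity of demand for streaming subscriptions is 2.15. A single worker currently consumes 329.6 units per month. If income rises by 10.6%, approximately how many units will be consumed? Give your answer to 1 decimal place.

%ΔQ ≈ η × %ΔI = 2.15 × 10.6% = 22.79%.
New Q ≈ 329.6 × (1 + 0.2279) = 404.7.

404.7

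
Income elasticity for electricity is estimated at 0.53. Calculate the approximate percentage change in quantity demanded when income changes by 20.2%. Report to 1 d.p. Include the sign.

10.7%

%ΔQ ≈ η × %ΔI = 0.53 × 20.2% = 10.7%.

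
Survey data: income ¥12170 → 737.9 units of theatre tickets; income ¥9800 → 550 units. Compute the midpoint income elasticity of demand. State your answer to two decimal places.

ΔQ = 550 − 737.9 = -187.9; midpoint Q̄ = (737.9 + 550)/2 = 643.95.
ΔI = 9800 − 12170 = -2370; midpoint Ī = (12170 + 9800)/2 = 10985.
η = (ΔQ/Q̄) ÷ (ΔI/Ī) = (-187.9/643.95) ÷ (-2370/10985) = 1.35.

1.35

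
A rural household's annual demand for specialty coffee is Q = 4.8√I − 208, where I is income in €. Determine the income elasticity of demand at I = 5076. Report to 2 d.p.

At I = 5076: Q = 133.981.
dQ/dI = 4.8/(2√I) = 0.0336861 at this income.
η = (dQ/dI)·(I/Q) = 0.0336861 × (5076/133.981) = 1.28.

1.28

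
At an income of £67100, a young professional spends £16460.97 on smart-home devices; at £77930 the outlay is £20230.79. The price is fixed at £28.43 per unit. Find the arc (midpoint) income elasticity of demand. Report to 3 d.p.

1.376

With a constant price, Q₁ = 16460.97/28.43 = 579.000 and Q₂ = 20230.79/28.43 = 711.600 (equivalently, work directly with expenditure since P cancels).
Midpoint %ΔQ = (20230.79 − 16460.97)/18345.88 = 0.20549; midpoint %ΔI = (77930 − 67100)/72515 = 0.14935.
η = 0.20549 / 0.14935 = 1.376.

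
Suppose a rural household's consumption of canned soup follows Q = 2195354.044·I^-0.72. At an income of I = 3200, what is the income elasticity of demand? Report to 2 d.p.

For Q = A·I^β the income elasticity is constant and equal to β.
Here β = -0.72, so η = -0.72.

-0.72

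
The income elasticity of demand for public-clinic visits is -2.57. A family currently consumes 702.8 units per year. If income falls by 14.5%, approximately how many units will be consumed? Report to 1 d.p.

%ΔQ ≈ η × %ΔI = -2.57 × (-14.5%) = 37.265%.
New Q ≈ 702.8 × (1 + 0.37265) = 964.7.

964.7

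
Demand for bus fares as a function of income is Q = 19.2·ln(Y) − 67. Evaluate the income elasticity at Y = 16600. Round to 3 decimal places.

0.161

At Y = 16600: Q = 119.569.
dQ/dY = 19.2/Y = 0.00115663 at this income.
η = (dQ/dY)·(Y/Q) = 0.00115663 × (16600/119.569) = 0.161.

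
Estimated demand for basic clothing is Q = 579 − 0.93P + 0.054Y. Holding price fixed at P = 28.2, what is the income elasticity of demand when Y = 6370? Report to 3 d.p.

0.384

At P = 28.2, Y = 6370: Q = 896.754.
Holding P constant, ∂Q/∂Y = 0.054.
η_Y = (∂Q/∂Y)·(Y/Q) = 0.054 × (6370/896.754) = 0.384.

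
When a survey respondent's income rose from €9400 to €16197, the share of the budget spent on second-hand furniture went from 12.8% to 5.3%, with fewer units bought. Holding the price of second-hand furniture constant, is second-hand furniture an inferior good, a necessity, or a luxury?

Quantity demanded falls as income rises, so η < 0.

inferior good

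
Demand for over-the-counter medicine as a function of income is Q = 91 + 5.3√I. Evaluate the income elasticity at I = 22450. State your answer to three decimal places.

At I = 22450: Q = 885.116.
dQ/dI = 5.3/(2√I) = 0.0176863 at this income.
η = (dQ/dI)·(I/Q) = 0.0176863 × (22450/885.116) = 0.449.

0.449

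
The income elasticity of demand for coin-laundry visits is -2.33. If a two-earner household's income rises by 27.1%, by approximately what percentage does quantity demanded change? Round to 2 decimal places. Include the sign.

%ΔQ ≈ η × %ΔI = -2.33 × 27.1% = -63.14%.

-63.14%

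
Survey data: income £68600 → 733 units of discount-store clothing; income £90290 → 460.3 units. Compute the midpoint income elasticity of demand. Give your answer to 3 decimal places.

ΔQ = 460.3 − 733 = -272.7; midpoint Q̄ = (733 + 460.3)/2 = 596.65.
ΔI = 90290 − 68600 = 21690; midpoint Ī = (68600 + 90290)/2 = 79445.
η = (ΔQ/Q̄) ÷ (ΔI/Ī) = (-272.7/596.65) ÷ (21690/79445) = -1.674.

-1.674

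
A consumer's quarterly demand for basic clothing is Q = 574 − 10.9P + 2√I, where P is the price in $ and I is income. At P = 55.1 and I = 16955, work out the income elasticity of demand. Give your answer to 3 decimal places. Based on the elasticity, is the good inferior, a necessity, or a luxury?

0.557 (necessity)

At P = 55.1, I = 16955: Q = 233.833.
Holding P constant, ∂Q/∂I = 2/(2√I) = 0.00767982.
η_I = (∂Q/∂I)·(I/Q) = 0.00767982 × (16955/233.833) = 0.557.
Since 0 < η < 1, this is a necessity.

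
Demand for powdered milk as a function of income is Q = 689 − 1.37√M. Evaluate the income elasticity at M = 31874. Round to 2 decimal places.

-0.28

At M = 31874: Q = 444.410.
dQ/dM = -1.37/(2√M) = -0.00383683 at this income.
η = (dQ/dM)·(M/Q) = -0.00383683 × (31874/444.410) = -0.28.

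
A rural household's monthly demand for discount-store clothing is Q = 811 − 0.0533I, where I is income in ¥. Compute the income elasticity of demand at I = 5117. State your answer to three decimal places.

At I = 5117: Q = 538.264.
dQ/dI = −0.0533.
η = (dQ/dI)·(I/Q) = -0.0533 × (5117/538.264) = -0.507.

-0.507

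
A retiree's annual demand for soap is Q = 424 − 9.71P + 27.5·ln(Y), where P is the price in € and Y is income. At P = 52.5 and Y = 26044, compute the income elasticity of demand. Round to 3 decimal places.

At P = 52.5, Y = 26044: Q = 193.832.
Holding P constant, ∂Q/∂Y = 27.5/Y = 0.00105591.
η_Y = (∂Q/∂Y)·(Y/Q) = 0.00105591 × (26044/193.832) = 0.142.

0.142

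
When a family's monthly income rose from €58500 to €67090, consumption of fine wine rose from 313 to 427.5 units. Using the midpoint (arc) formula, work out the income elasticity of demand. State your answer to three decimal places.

ΔQ = 427.5 − 313 = 114.5; midpoint Q̄ = (313 + 427.5)/2 = 370.25.
ΔI = 67090 − 58500 = 8590; midpoint Ī = (58500 + 67090)/2 = 62795.
η = (ΔQ/Q̄) ÷ (ΔI/Ī) = (114.5/370.25) ÷ (8590/62795) = 2.261.

2.261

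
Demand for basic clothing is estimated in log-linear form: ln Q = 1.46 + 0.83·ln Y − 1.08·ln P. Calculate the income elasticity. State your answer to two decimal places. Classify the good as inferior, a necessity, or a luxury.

In a log-linear demand, the coefficient on ln Y is the income elasticity.
So η = 0.83.
0 < η < 1 ⇒ necessity.

0.83 (necessity)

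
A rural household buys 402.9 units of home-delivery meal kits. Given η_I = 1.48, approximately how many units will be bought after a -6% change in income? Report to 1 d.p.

%ΔQ ≈ η × %ΔI = 1.48 × (-6%) = -8.88%.
New Q ≈ 402.9 × (1 − 0.0888) = 367.1.

367.1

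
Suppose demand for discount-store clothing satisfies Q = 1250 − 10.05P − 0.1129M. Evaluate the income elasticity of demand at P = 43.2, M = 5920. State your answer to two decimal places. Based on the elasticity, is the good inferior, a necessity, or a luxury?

-4.53 (inferior good)

At P = 43.2, M = 5920: Q = 147.472.
Holding P constant, ∂Q/∂M = −0.1129.
η_M = (∂Q/∂M)·(M/Q) = -0.1129 × (5920/147.472) = -4.53.
Since η < 0, this is an inferior good.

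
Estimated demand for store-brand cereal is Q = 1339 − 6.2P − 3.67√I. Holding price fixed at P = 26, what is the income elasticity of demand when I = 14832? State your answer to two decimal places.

-0.31

At P = 26, I = 14832: Q = 730.843.
Holding P constant, ∂Q/∂I = -3.67/(2√I) = -0.0150673.
η_I = (∂Q/∂I)·(I/Q) = -0.0150673 × (14832/730.843) = -0.31.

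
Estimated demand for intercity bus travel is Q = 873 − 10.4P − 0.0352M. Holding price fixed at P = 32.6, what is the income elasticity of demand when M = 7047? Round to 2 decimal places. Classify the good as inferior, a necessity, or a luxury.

-0.87 (inferior good)

At P = 32.6, M = 7047: Q = 285.906.
Holding P constant, ∂Q/∂M = −0.0352.
η_M = (∂Q/∂M)·(M/Q) = -0.0352 × (7047/285.906) = -0.87.
Since η < 0, this is an inferior good.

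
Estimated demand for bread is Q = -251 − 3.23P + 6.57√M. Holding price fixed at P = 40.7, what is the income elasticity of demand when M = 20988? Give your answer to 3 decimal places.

0.836

At P = 40.7, M = 20988: Q = 569.350.
Holding P constant, ∂Q/∂M = 6.57/(2√M) = 0.0226751.
η_M = (∂Q/∂M)·(M/Q) = 0.0226751 × (20988/569.350) = 0.836.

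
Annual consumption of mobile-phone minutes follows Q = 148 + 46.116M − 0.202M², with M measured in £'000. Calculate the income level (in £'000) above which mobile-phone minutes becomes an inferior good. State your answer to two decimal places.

114.15

dQ/dM = 46.116 − 0.404M.
The good is inferior where dQ/dM < 0. Setting dQ/dM = 0 gives M = 46.116 / 0.404 = 114.15.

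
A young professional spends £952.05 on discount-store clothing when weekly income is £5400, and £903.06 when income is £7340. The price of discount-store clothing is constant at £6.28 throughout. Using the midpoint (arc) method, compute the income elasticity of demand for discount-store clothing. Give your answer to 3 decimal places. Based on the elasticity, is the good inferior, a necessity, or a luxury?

-0.173 (inferior good)

With a constant price, Q₁ = 952.05/6.28 = 151.600 and Q₂ = 903.06/6.28 = 143.799 (equivalently, work directly with expenditure since P cancels).
Midpoint %ΔQ = (903.06 − 952.05)/927.56 = -0.05282; midpoint %ΔI = (7340 − 5400)/6370 = 0.30455.
η = -0.05282 / 0.30455 = -0.173.
η < 0 ⇒ inferior good.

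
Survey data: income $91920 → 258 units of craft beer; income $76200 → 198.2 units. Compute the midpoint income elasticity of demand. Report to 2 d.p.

ΔQ = 198.2 − 258 = -59.8; midpoint Q̄ = (258 + 198.2)/2 = 228.1.
ΔI = 76200 − 91920 = -15720; midpoint Ī = (91920 + 76200)/2 = 84060.
η = (ΔQ/Q̄) ÷ (ΔI/Ī) = (-59.8/228.1) ÷ (-15720/84060) = 1.40.

1.40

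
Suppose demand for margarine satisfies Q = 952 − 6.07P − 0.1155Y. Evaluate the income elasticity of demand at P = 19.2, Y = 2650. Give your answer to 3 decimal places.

At P = 19.2, Y = 2650: Q = 529.381.
Holding P constant, ∂Q/∂Y = −0.1155.
η_Y = (∂Q/∂Y)·(Y/Q) = -0.1155 × (2650/529.381) = -0.578.

-0.578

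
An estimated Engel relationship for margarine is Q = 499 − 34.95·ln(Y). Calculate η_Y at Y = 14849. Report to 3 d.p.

At Y = 14849: Q = 163.281.
dQ/dY = -34.95/Y = -0.00235369 at this income.
η = (dQ/dY)·(Y/Q) = -0.00235369 × (14849/163.281) = -0.214.

-0.214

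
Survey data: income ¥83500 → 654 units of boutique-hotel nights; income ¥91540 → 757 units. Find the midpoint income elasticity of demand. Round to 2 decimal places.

1.59

ΔQ = 757 − 654 = 103; midpoint Q̄ = (654 + 757)/2 = 705.5.
ΔI = 91540 − 83500 = 8040; midpoint Ī = (83500 + 91540)/2 = 87520.
η = (ΔQ/Q̄) ÷ (ΔI/Ī) = (103/705.5) ÷ (8040/87520) = 1.59.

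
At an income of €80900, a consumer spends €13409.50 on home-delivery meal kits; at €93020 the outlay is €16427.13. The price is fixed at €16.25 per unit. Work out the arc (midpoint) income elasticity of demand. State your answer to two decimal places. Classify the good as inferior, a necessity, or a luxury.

1.45 (luxury)

With a constant price, Q₁ = 13409.50/16.25 = 825.200 and Q₂ = 16427.13/16.25 = 1010.900 (equivalently, work directly with expenditure since P cancels).
Midpoint %ΔQ = (16427.13 − 13409.50)/14918.32 = 0.20228; midpoint %ΔI = (93020 − 80900)/86960 = 0.13937.
η = 0.20228 / 0.13937 = 1.45.
η > 1 ⇒ luxury.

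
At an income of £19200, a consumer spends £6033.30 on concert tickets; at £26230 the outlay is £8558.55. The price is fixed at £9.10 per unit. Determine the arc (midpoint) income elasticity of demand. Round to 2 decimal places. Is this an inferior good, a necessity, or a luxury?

With a constant price, Q₁ = 6033.30/9.10 = 663.000 and Q₂ = 8558.55/9.10 = 940.500 (equivalently, work directly with expenditure since P cancels).
Midpoint %ΔQ = (8558.55 − 6033.30)/7295.92 = 0.34612; midpoint %ΔI = (26230 − 19200)/22715 = 0.30949.
η = 0.34612 / 0.30949 = 1.12.
η > 1 ⇒ luxury.

1.12 (luxury)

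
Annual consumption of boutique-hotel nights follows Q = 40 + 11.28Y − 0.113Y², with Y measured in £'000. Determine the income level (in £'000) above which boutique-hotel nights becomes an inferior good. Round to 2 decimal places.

49.91

dQ/dY = 11.28 − 0.226Y.
The good is inferior where dQ/dY < 0. Setting dQ/dY = 0 gives Y = 11.28 / 0.226 = 49.91.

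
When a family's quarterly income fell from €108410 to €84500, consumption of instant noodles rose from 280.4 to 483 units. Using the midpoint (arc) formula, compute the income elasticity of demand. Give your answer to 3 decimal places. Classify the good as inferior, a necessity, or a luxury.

ΔQ = 483 − 280.4 = 202.6; midpoint Q̄ = (280.4 + 483)/2 = 381.7.
ΔI = 84500 − 108410 = -23910; midpoint Ī = (108410 + 84500)/2 = 96455.
η = (ΔQ/Q̄) ÷ (ΔI/Ī) = (202.6/381.7) ÷ (-23910/96455) = -2.141.
η < 0 ⇒ inferior good.

-2.141 (inferior good)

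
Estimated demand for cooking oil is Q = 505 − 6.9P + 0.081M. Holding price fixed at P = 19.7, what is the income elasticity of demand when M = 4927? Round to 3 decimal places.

At P = 19.7, M = 4927: Q = 768.157.
Holding P constant, ∂Q/∂M = 0.081.
η_M = (∂Q/∂M)·(M/Q) = 0.081 × (4927/768.157) = 0.520.

0.520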